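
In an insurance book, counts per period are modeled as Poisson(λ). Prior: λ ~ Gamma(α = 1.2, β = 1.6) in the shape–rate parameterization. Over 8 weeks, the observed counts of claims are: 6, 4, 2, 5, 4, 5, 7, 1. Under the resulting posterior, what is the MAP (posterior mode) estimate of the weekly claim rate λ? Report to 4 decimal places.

3.5625

With a Gamma(shape α, rate β) prior, the Poisson likelihood is conjugate: the posterior is Gamma(α + ΣXᵢ, β + n).
Sum of counts S = 34 over n = 8 weeks.
Posterior: Gamma(α+S, β+n) = Gamma(1.2+34, 1.6+8) = Gamma(35.2, 9.6).
Mode of Gamma(α,β) for α≥1 is (α−1)/β = 34.2/9.6 = 3.5625.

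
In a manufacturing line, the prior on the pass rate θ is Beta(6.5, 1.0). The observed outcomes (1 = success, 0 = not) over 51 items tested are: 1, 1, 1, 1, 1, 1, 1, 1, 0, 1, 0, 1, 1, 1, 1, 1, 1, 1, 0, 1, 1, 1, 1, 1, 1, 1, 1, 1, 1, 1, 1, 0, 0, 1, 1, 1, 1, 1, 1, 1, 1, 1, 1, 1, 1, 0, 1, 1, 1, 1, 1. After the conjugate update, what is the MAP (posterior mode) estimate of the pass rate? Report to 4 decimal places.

The Beta prior is conjugate to a Binomial/Bernoulli likelihood; the update adds successes to α and failures to β.
Posterior: Beta(α+k, β+n−k) = Beta(6.5+45, 1.0+6) = Beta(51.5, 7.0).
Mode of Beta(a,b) for a,b>1 is (a−1)/(a+b−2) = 50.5/56.5 = 0.8938.

0.8938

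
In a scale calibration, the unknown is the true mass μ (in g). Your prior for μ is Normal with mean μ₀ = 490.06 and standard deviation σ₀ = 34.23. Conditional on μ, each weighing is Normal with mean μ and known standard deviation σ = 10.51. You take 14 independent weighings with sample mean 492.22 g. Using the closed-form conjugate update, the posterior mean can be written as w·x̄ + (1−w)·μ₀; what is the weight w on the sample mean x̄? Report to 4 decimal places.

0.9933

For Normal data with known variance σ², a Normal(μ₀, σ₀²) prior on μ is conjugate. Posterior precision = 1/σ₀² + n/σ²; posterior mean is the precision-weighted average of μ₀ and x̄.
σ₀² = 34.23² = 1171.6929, σ² = 10.51² = 110.4601. Prior precision 1/σ₀² = 1/1171.6929; data precision n/σ² = 14/110.4601.
w = (n/σ²)/(1/σ₀² + n/σ²) = n·σ₀²/(σ² + n·σ₀²) = 14·1171.6929/(110.4601 + 14·1171.6929) = 16403.7006/16514.1607 = 0.9933.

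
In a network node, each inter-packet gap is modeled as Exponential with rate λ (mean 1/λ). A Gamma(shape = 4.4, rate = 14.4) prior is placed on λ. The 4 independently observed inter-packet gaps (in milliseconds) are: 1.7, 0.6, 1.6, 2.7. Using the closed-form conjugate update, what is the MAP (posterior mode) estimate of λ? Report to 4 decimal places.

0.3524

With a Gamma(shape α, rate β) prior on the exponential rate λ, the posterior after n observations with total T = Σxᵢ is Gamma(α+n, β+T).
Sum of observations T = 6.6 milliseconds; n = 4.
Posterior: Gamma(4.4+4, 14.4+6.6) = Gamma(8.4, 21.0).
Mode = (α−1)/β = 0.3524.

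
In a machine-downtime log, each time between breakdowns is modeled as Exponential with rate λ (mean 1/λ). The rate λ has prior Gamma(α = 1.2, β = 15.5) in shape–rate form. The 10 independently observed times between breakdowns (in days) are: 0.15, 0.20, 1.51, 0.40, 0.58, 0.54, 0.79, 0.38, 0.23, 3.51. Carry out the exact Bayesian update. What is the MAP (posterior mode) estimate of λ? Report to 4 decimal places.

0.4288

With a Gamma(shape α, rate β) prior on the exponential rate λ, the posterior after n observations with total T = Σxᵢ is Gamma(α+n, β+T).
Sum of observations T = 8.29 days; n = 10.
Posterior: Gamma(1.2+10, 15.5+8.29) = Gamma(11.2, 23.79).
Mode = (α−1)/β = 0.4288.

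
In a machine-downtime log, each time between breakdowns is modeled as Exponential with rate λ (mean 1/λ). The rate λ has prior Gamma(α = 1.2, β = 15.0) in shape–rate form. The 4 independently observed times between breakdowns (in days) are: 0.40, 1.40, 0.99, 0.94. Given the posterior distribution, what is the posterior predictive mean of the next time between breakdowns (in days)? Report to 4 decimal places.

4.4595

With a Gamma(shape α, rate β) prior on the exponential rate λ, the posterior after n observations with total T = Σxᵢ is Gamma(α+n, β+T).
Sum of observations T = 3.73 days; n = 4.
Posterior: Gamma(1.2+4, 15.0+3.73) = Gamma(5.2, 18.73).
The predictive distribution for the next observation is Lomax; its mean is β/(α−1) = 18.73/4.2 = 4.4595.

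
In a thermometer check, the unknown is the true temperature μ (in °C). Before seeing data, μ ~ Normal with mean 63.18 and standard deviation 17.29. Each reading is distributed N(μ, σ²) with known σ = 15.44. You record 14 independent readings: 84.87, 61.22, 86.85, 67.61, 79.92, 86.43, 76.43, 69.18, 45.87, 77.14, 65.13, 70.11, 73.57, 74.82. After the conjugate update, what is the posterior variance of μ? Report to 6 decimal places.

16.110449

For Normal data with known variance σ², a Normal(μ₀, σ₀²) prior on μ is conjugate. Posterior precision = 1/σ₀² + n/σ²; posterior mean is the precision-weighted average of μ₀ and x̄.
σ₀² = 17.29² = 298.9441, σ² = 15.44² = 238.3936; σ² + n·σ₀² = 238.3936 + 14·298.9441 = 4423.611.
Posterior precision = 1/σ₀² + n/σ² = 1/298.9441 + 14/238.3936 = (σ² + n·σ₀²)/(σ₀²σ²) = 4423.611/(298.9441·238.3936); posterior variance σₙ² = σ₀²σ²/(σ² + n·σ₀²) = 298.9441·238.3936/4423.611 = 16.110449.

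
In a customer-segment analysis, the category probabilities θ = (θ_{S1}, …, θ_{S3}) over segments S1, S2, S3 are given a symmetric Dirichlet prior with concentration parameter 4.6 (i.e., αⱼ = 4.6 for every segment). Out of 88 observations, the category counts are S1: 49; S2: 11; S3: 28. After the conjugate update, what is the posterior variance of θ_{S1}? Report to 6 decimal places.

0.002425

The Dirichlet prior is conjugate to the Multinomial likelihood: each posterior αⱼ = prior αⱼ + observed count nⱼ.
Posterior concentration: (53.6, 15.6, 32.6), total = 101.8.
Var[θ_j] = α_j(Σα−α_j)/((Σα)²(Σα+1)) = 53.6·48.2/(101.8²·102.8) = 0.002425.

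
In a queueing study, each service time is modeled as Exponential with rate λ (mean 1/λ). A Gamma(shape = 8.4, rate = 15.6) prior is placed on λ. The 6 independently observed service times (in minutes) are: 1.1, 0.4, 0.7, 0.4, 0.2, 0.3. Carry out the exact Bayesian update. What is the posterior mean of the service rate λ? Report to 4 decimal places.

With a Gamma(shape α, rate β) prior on the exponential rate λ, the posterior after n observations with total T = Σxᵢ is Gamma(α+n, β+T).
Sum of observations T = 3.1 minutes; n = 6.
Posterior: Gamma(8.4+6, 15.6+3.1) = Gamma(14.4, 18.7).
Posterior mean of λ = α/β = 14.4/18.7 = 0.7701.

0.7701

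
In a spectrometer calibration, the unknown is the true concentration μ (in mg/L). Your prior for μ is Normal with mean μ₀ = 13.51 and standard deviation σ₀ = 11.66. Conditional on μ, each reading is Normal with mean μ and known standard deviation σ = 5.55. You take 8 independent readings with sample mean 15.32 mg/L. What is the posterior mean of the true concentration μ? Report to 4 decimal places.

15.2702

For Normal data with known variance σ², a Normal(μ₀, σ₀²) prior on μ is conjugate. Posterior precision = 1/σ₀² + n/σ²; posterior mean is the precision-weighted average of μ₀ and x̄.
n·x̄ = 8·15.32 = 122.56.
σ₀² = 11.66² = 135.9556, σ² = 5.55² = 30.8025; σ² + n·σ₀² = 30.8025 + 8·135.9556 = 1118.4473.
Posterior mean = (μ₀/σ₀² + n·x̄/σ²)/(1/σ₀² + n/σ²) = (σ²·μ₀ + σ₀²·n·x̄)/(σ² + n·σ₀²) = (30.8025·13.51 + 135.9556·122.56)/1118.4473 = 17078.860111/1118.4473 = 15.2702.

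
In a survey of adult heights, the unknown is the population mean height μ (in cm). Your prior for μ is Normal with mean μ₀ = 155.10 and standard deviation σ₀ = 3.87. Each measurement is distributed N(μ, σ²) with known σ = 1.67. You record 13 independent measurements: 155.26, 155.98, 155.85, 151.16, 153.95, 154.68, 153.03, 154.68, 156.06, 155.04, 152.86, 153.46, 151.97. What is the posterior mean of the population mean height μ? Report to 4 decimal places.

For Normal data with known variance σ², a Normal(μ₀, σ₀²) prior on μ is conjugate. Posterior precision = 1/σ₀² + n/σ²; posterior mean is the precision-weighted average of μ₀ and x̄.
Σxᵢ = 155.26 + 155.98 + 155.85 + 151.16 + 153.95 + 154.68 + 153.03 + 154.68 + 156.06 + 155.04 + 152.86 + 153.46 + 151.97 = 2003.98, so n·x̄ = 2003.98.
σ₀² = 3.87² = 14.9769, σ² = 1.67² = 2.7889; σ² + n·σ₀² = 2.7889 + 13·14.9769 = 197.4886.
Posterior mean = (μ₀/σ₀² + n·x̄/σ²)/(1/σ₀² + n/σ²) = (σ²·μ₀ + σ₀²·n·x̄)/(σ² + n·σ₀²) = (2.7889·155.10 + 14.9769·2003.98)/197.4886 = 30445.966452/197.4886 = 154.1657.

154.1657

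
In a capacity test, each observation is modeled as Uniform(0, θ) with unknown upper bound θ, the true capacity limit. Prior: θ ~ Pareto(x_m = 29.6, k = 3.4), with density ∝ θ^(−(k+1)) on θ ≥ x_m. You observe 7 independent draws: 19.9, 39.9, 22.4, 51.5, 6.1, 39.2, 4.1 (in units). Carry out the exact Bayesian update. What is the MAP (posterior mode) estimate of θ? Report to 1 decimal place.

51.5

A Pareto(scale x_m, shape k) prior on the upper bound θ of Uniform(0, θ) is conjugate: posterior is Pareto(max(x_m, max xᵢ), k + n).
Sample maximum = 51.5; prior scale x_m = 29.6 → posterior scale = max = 51.5.
Posterior shape = 3.4 + 7 = 10.4.
The Pareto density is decreasing on [x_m, ∞), so the mode is x_m = 51.5.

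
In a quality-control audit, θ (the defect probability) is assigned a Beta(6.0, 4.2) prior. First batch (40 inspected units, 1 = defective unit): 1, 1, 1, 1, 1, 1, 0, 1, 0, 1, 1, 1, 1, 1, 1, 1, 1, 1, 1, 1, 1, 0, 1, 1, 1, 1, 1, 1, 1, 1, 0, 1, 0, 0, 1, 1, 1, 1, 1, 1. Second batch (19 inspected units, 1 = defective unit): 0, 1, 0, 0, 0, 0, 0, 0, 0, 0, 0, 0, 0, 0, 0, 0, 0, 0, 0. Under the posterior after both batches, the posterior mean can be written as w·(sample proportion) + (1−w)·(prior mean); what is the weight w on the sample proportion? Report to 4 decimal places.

The Beta prior is conjugate to a Binomial/Bernoulli likelihood; the update adds successes to α and failures to β.
Total number of inspected units: n = 40 + 19 = 59.
Posterior mean = (α₀+k)/(α₀+β₀+n) = [n/(α₀+β₀+n)]·(k/n) + [(α₀+β₀)/(α₀+β₀+n)]·α₀/(α₀+β₀), so only n and the prior enter the weight.
The weight on the data is w = n/(α₀+β₀+n) = 59/(6.0+4.2+59) = 59/69.2 = 0.8526.

0.8526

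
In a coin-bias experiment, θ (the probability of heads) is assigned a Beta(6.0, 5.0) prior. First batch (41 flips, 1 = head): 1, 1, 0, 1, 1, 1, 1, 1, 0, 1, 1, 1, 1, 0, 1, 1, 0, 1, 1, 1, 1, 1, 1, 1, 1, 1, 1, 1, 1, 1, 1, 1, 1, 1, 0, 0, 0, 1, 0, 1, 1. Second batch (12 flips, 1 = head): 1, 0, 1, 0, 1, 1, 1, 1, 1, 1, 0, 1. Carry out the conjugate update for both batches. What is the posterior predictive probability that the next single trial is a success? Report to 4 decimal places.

The Beta prior is conjugate to a Binomial/Bernoulli likelihood; the update adds successes to α and failures to β.
After batch 1: Beta(6.0+33, 5.0+8) = Beta(39.0, 13.0).
After batch 2: Beta(39.0+9, 13.0+3) = Beta(48.0, 16.0).
For a single future Bernoulli trial, P(success | data) = α/(α+β) = 0.7500.

0.7500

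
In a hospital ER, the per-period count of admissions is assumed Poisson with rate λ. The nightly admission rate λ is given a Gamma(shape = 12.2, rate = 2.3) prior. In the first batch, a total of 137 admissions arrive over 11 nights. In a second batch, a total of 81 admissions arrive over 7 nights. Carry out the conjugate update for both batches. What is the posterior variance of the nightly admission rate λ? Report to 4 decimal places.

0.5586

With a Gamma(shape α, rate β) prior, the Poisson likelihood is conjugate: the posterior is Gamma(α + ΣXᵢ, β + n).
After batch 1: Gamma(α+S, β+n) = Gamma(12.2+137, 2.3+11) = Gamma(149.2, 13.3).
After batch 2: Gamma(α+S, β+n) = Gamma(149.2+81, 13.3+7) = Gamma(230.2, 20.3).
Var = α/β² = 230.2/20.3² = 0.5586.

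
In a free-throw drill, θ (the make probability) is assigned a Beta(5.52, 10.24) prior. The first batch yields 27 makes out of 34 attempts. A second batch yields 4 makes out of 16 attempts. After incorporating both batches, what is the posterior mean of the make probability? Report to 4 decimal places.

0.5554

The Beta prior is conjugate to a Binomial/Bernoulli likelihood; the update adds successes to α and failures to β.
After batch 1: Beta(5.52+27, 10.24+7) = Beta(32.52, 17.24).
After batch 2: Beta(32.52+4, 17.24+12) = Beta(36.52, 29.24).
Posterior mean = α/(α+β) = 36.52/65.76 = 0.5554.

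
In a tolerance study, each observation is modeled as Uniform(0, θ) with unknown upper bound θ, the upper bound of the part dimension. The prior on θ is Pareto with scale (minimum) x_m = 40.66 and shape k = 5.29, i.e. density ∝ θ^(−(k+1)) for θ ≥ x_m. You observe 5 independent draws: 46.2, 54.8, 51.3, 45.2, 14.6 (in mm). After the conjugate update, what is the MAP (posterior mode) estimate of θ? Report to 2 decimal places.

54.80

A Pareto(scale x_m, shape k) prior on the upper bound θ of Uniform(0, θ) is conjugate: posterior is Pareto(max(x_m, max xᵢ), k + n).
Sample maximum = 54.8; prior scale x_m = 40.66 → posterior scale = max = 54.80.
Posterior shape = 5.29 + 5 = 10.29.
The Pareto density is decreasing on [x_m, ∞), so the mode is x_m = 54.80.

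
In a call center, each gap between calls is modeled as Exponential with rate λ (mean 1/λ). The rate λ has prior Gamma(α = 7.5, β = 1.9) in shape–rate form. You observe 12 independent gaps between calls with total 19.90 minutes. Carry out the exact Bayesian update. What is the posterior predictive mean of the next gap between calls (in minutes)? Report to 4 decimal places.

With a Gamma(shape α, rate β) prior on the exponential rate λ, the posterior after n observations with total T = Σxᵢ is Gamma(α+n, β+T).
Posterior: Gamma(7.5+12, 1.9+19.90) = Gamma(19.5, 21.80).
The predictive distribution for the next observation is Lomax; its mean is β/(α−1) = 21.80/18.5 = 1.1784.

1.1784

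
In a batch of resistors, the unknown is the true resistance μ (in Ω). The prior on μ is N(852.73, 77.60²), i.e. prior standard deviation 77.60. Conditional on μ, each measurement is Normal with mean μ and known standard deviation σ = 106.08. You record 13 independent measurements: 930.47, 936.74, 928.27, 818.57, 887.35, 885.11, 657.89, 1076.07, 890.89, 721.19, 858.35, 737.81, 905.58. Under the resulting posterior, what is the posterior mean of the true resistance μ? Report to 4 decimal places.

862.7376

For Normal data with known variance σ², a Normal(μ₀, σ₀²) prior on μ is conjugate. Posterior precision = 1/σ₀² + n/σ²; posterior mean is the precision-weighted average of μ₀ and x̄.
Σxᵢ = 930.47 + 936.74 + 928.27 + 818.57 + 887.35 + 885.11 + 657.89 + 1076.07 + 890.89 + 721.19 + 858.35 + 737.81 + 905.58 = 11234.29, so n·x̄ = 11234.29.
σ₀² = 77.60² = 6021.76, σ² = 106.08² = 11252.9664; σ² + n·σ₀² = 11252.9664 + 13·6021.76 = 89535.8464.
Posterior mean = (μ₀/σ₀² + n·x̄/σ²)/(1/σ₀² + n/σ²) = (σ²·μ₀ + σ₀²·n·x̄)/(σ² + n·σ₀²) = (11252.9664·852.73 + 6021.76·11234.29)/89535.8464 = 77245940.188672/89535.8464 = 862.7376.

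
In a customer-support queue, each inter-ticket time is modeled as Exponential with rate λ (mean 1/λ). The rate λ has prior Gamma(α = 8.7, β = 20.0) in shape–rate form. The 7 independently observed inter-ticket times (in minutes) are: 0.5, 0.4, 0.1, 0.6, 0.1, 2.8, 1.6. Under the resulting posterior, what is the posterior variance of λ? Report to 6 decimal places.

0.023047

With a Gamma(shape α, rate β) prior on the exponential rate λ, the posterior after n observations with total T = Σxᵢ is Gamma(α+n, β+T).
Sum of observations T = 6.1 minutes; n = 7.
Posterior: Gamma(8.7+7, 20.0+6.1) = Gamma(15.7, 26.1).
Var = α/β² = 0.023047.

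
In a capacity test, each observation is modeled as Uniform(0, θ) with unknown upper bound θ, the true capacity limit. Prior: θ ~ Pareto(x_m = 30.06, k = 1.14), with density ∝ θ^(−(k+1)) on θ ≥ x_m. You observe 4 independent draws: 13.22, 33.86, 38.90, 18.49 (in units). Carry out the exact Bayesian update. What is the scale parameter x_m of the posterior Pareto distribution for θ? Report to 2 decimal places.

38.90

A Pareto(scale x_m, shape k) prior on the upper bound θ of Uniform(0, θ) is conjugate: posterior is Pareto(max(x_m, max xᵢ), k + n).
Sample maximum = 38.90; prior scale x_m = 30.06 → posterior scale = max = 38.90.
Posterior shape = 1.14 + 4 = 5.14.
Posterior scale x_m = 38.90.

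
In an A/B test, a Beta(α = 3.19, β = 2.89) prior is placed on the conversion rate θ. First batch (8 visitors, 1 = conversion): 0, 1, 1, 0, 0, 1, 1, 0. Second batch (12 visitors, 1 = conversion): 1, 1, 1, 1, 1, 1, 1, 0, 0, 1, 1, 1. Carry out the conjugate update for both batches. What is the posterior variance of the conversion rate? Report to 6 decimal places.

0.008297

The Beta prior is conjugate to a Binomial/Bernoulli likelihood; the update adds successes to α and failures to β.
After batch 1: Beta(3.19+4, 2.89+4) = Beta(7.19, 6.89).
After batch 2: Beta(7.19+10, 6.89+2) = Beta(17.19, 8.89).
Var = αβ/((α+β)²(α+β+1)) = 17.19·8.89/(26.08²·27.08) = 0.008297.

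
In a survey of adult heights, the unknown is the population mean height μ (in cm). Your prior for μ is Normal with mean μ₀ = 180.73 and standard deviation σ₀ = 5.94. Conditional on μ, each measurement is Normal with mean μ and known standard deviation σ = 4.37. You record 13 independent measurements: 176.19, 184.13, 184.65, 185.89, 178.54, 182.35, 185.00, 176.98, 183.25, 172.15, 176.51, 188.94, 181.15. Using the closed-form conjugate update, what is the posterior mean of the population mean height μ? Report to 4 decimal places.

181.1908

For Normal data with known variance σ², a Normal(μ₀, σ₀²) prior on μ is conjugate. Posterior precision = 1/σ₀² + n/σ²; posterior mean is the precision-weighted average of μ₀ and x̄.
Σxᵢ = 176.19 + 184.13 + 184.65 + 185.89 + 178.54 + 182.35 + 185.00 + 176.98 + 183.25 + 172.15 + 176.51 + 188.94 + 181.15 = 2355.73, so n·x̄ = 2355.73.
σ₀² = 5.94² = 35.2836, σ² = 4.37² = 19.0969; σ² + n·σ₀² = 19.0969 + 13·35.2836 = 477.7837.
Posterior mean = (μ₀/σ₀² + n·x̄/σ²)/(1/σ₀² + n/σ²) = (σ²·μ₀ + σ₀²·n·x̄)/(σ² + n·σ₀²) = (19.0969·180.73 + 35.2836·2355.73)/477.7837 = 86570.017765/477.7837 = 181.1908.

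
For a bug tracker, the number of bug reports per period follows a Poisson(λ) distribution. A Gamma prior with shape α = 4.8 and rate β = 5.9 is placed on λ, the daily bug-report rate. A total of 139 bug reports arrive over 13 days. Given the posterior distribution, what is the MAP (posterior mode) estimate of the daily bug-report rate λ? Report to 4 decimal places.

With a Gamma(shape α, rate β) prior, the Poisson likelihood is conjugate: the posterior is Gamma(α + ΣXᵢ, β + n).
Posterior: Gamma(α+S, β+n) = Gamma(4.8+139, 5.9+13) = Gamma(143.8, 18.9).
Mode of Gamma(α,β) for α≥1 is (α−1)/β = 142.8/18.9 = 7.5556.

7.5556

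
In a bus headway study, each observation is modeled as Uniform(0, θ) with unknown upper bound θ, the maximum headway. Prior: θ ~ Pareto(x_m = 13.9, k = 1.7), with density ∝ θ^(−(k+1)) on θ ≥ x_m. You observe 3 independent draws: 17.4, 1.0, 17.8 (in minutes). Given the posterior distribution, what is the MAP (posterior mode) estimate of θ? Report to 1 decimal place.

17.8

A Pareto(scale x_m, shape k) prior on the upper bound θ of Uniform(0, θ) is conjugate: posterior is Pareto(max(x_m, max xᵢ), k + n).
Sample maximum = 17.8; prior scale x_m = 13.9 → posterior scale = max = 17.8.
Posterior shape = 1.7 + 3 = 4.7.
The Pareto density is decreasing on [x_m, ∞), so the mode is x_m = 17.8.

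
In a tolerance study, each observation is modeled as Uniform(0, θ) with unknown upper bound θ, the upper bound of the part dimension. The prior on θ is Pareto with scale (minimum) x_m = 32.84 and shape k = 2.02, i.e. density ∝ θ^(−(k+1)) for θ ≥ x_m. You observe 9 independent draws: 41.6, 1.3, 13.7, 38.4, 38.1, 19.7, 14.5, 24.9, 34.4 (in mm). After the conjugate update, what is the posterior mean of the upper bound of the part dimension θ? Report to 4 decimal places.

A Pareto(scale x_m, shape k) prior on the upper bound θ of Uniform(0, θ) is conjugate: posterior is Pareto(max(x_m, max xᵢ), k + n).
Sample maximum = 41.6; prior scale x_m = 32.84 → posterior scale = max = 41.60.
Posterior shape = 2.02 + 9 = 11.02.
E[θ|data] = k·x_m/(k−1) = 11.02·41.60/10.02 = 45.7517.

45.7517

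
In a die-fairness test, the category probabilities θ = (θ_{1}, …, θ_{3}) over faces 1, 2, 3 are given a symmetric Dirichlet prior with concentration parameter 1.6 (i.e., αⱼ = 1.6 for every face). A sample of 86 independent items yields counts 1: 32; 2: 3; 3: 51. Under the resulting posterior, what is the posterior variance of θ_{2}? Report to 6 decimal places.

0.000524

The Dirichlet prior is conjugate to the Multinomial likelihood: each posterior αⱼ = prior αⱼ + observed count nⱼ.
Posterior concentration: (33.6, 4.6, 52.6), total = 90.8.
Var[θ_j] = α_j(Σα−α_j)/((Σα)²(Σα+1)) = 4.6·86.2/(90.8²·91.8) = 0.000524.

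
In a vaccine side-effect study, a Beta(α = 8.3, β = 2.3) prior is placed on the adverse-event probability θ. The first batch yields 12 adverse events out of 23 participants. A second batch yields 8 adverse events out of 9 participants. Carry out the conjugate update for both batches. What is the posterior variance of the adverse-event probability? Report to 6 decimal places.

0.005115

The Beta prior is conjugate to a Binomial/Bernoulli likelihood; the update adds successes to α and failures to β.
After batch 1: Beta(8.3+12, 2.3+11) = Beta(20.3, 13.3).
After batch 2: Beta(20.3+8, 13.3+1) = Beta(28.3, 14.3).
Var = αβ/((α+β)²(α+β+1)) = 28.3·14.3/(42.6²·43.6) = 0.005115.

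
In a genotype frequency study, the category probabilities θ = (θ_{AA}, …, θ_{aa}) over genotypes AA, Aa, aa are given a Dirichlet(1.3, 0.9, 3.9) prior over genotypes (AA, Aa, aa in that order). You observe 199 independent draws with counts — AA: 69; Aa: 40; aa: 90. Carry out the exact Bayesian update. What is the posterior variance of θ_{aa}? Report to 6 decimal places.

0.001204

The Dirichlet prior is conjugate to the Multinomial likelihood: each posterior αⱼ = prior αⱼ + observed count nⱼ.
Posterior concentration: (70.3, 40.9, 93.9), total = 205.1.
Var[θ_j] = α_j(Σα−α_j)/((Σα)²(Σα+1)) = 93.9·111.2/(205.1²·206.1) = 0.001204.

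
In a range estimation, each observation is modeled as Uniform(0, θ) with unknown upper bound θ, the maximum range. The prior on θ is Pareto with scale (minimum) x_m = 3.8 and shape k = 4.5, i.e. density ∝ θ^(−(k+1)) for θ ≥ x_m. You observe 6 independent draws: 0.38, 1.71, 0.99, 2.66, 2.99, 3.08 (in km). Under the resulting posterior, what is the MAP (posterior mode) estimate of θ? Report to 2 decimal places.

3.80

A Pareto(scale x_m, shape k) prior on the upper bound θ of Uniform(0, θ) is conjugate: posterior is Pareto(max(x_m, max xᵢ), k + n).
Sample maximum = 3.08; prior scale x_m = 3.8 → posterior scale = max = 3.80.
Posterior shape = 4.5 + 6 = 10.5.
The Pareto density is decreasing on [x_m, ∞), so the mode is x_m = 3.80.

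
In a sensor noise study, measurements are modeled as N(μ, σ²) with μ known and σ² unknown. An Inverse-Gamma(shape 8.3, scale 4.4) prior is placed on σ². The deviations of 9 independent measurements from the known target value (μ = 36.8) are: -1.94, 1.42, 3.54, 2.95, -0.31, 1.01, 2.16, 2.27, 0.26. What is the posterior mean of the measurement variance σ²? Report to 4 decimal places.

With known mean μ and an Inverse-Gamma(α, β) prior on σ², the Normal likelihood is conjugate: posterior is Inv-Gamma(α + n/2, β + Σ(xᵢ−μ)²/2).
Σ(xᵢ−μ)² = (-1.94)² + (1.42)² + (3.54)² + (2.95)² + (-0.31)² + (1.01)² + (2.16)² + (2.27)² + (0.26)² = 38.0164.
Posterior: Inv-Gamma(8.3 + 9/2, 4.4 + 38.0164/2) = Inv-Gamma(12.80, 23.40820).
E[σ²|data] = β/(α−1) = 23.40820/11.80 = 1.9837.

1.9837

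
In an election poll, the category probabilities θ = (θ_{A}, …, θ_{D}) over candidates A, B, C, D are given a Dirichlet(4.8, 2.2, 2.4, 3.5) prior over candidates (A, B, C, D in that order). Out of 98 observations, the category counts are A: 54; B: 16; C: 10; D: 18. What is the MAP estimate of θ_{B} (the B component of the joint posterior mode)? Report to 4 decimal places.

The Dirichlet prior is conjugate to the Multinomial likelihood: each posterior αⱼ = prior αⱼ + observed count nⱼ.
Posterior concentration: (58.8, 18.2, 12.4, 21.5), total = 110.9.
Joint mode component: (α_{B}−1)/(Σα−K) = 17.2/106.9 = 0.1609.

0.1609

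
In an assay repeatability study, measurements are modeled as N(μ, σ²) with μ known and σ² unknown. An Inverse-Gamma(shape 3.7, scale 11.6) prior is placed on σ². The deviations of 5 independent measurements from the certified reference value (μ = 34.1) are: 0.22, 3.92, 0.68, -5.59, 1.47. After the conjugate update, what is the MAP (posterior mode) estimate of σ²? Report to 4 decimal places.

With known mean μ and an Inverse-Gamma(α, β) prior on σ², the Normal likelihood is conjugate: posterior is Inv-Gamma(α + n/2, β + Σ(xᵢ−μ)²/2).
Σ(xᵢ−μ)² = (0.22)² + (3.92)² + (0.68)² + (-5.59)² + (1.47)² = 49.2862.
Posterior: Inv-Gamma(3.7 + 5/2, 11.6 + 49.2862/2) = Inv-Gamma(6.20, 36.24310).
Mode = β/(α+1) = 36.24310/7.20 = 5.0338.

5.0338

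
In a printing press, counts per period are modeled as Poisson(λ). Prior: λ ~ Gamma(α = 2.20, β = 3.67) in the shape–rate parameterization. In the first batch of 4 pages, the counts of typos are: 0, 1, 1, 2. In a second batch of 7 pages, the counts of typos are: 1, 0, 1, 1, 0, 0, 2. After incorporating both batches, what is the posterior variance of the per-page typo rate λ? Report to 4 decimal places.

With a Gamma(shape α, rate β) prior, the Poisson likelihood is conjugate: the posterior is Gamma(α + ΣXᵢ, β + n).
Batch 1: sum of counts S = 4 over n = 4 pages.
After batch 1: Gamma(α+S, β+n) = Gamma(2.20+4, 3.67+4) = Gamma(6.20, 7.67).
Batch 2: sum of counts S = 5 over n = 7 pages.
After batch 2: Gamma(α+S, β+n) = Gamma(6.20+5, 7.67+7) = Gamma(11.20, 14.67).
Var = α/β² = 11.20/14.67² = 0.0520.

0.0520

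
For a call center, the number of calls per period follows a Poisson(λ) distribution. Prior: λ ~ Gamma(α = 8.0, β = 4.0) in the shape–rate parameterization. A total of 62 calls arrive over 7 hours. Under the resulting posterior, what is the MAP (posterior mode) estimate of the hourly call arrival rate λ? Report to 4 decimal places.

With a Gamma(shape α, rate β) prior, the Poisson likelihood is conjugate: the posterior is Gamma(α + ΣXᵢ, β + n).
Posterior: Gamma(α+S, β+n) = Gamma(8.0+62, 4.0+7) = Gamma(70.0, 11.0).
Mode of Gamma(α,β) for α≥1 is (α−1)/β = 69.0/11.0 = 6.2727.

6.2727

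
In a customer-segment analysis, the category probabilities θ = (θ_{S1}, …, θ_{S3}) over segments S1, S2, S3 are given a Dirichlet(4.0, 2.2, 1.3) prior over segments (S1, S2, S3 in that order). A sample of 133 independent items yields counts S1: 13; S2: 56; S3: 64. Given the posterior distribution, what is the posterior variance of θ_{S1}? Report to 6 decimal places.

The Dirichlet prior is conjugate to the Multinomial likelihood: each posterior αⱼ = prior αⱼ + observed count nⱼ.
Posterior concentration: (17.0, 58.2, 65.3), total = 140.5.
Var[θ_j] = α_j(Σα−α_j)/((Σα)²(Σα+1)) = 17.0·123.5/(140.5²·141.5) = 0.000752.

0.000752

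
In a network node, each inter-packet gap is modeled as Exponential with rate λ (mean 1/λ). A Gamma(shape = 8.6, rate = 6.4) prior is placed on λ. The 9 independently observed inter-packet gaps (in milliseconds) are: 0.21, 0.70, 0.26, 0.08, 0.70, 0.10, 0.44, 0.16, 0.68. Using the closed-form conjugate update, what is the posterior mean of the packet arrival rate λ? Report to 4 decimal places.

With a Gamma(shape α, rate β) prior on the exponential rate λ, the posterior after n observations with total T = Σxᵢ is Gamma(α+n, β+T).
Sum of observations T = 3.33 milliseconds; n = 9.
Posterior: Gamma(8.6+9, 6.4+3.33) = Gamma(17.6, 9.73).
Posterior mean of λ = α/β = 17.6/9.73 = 1.8088.

1.8088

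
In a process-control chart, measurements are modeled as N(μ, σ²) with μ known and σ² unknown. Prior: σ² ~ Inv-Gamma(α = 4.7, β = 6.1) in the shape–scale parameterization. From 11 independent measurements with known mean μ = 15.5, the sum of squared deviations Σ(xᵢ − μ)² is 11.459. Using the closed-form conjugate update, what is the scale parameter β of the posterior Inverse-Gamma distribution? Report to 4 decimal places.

With known mean μ and an Inverse-Gamma(α, β) prior on σ², the Normal likelihood is conjugate: posterior is Inv-Gamma(α + n/2, β + Σ(xᵢ−μ)²/2).
Posterior: Inv-Gamma(4.7 + 11/2, 6.1 + 11.459/2) = Inv-Gamma(10.20, 11.8295).
Posterior β = 11.8295.

11.8295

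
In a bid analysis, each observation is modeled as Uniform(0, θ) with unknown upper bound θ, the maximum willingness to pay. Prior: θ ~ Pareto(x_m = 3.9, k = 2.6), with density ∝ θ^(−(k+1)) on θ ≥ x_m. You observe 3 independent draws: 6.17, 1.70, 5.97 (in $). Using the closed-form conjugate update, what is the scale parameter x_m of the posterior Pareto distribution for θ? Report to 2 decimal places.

A Pareto(scale x_m, shape k) prior on the upper bound θ of Uniform(0, θ) is conjugate: posterior is Pareto(max(x_m, max xᵢ), k + n).
Sample maximum = 6.17; prior scale x_m = 3.9 → posterior scale = max = 6.17.
Posterior shape = 2.6 + 3 = 5.6.
Posterior scale x_m = 6.17.

6.17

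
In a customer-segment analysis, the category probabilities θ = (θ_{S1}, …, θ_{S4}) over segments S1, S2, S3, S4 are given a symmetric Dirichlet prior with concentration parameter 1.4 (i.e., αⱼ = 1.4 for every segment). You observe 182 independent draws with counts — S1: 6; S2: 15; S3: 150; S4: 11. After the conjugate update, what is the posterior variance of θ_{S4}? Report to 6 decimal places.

The Dirichlet prior is conjugate to the Multinomial likelihood: each posterior αⱼ = prior αⱼ + observed count nⱼ.
Posterior concentration: (7.4, 16.4, 151.4, 12.4), total = 187.6.
Var[θ_j] = α_j(Σα−α_j)/((Σα)²(Σα+1)) = 12.4·175.2/(187.6²·188.6) = 0.000327.

0.000327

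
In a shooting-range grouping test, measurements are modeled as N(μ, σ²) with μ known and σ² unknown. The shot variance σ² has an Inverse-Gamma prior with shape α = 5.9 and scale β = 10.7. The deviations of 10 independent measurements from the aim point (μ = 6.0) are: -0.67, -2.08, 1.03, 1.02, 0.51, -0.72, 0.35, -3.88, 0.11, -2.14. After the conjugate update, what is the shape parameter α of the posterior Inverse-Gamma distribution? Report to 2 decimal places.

10.90

With known mean μ and an Inverse-Gamma(α, β) prior on σ², the Normal likelihood is conjugate: posterior is Inv-Gamma(α + n/2, β + Σ(xᵢ−μ)²/2).
Σ(xᵢ−μ)² = (-0.67)² + (-2.08)² + (1.03)² + (1.02)² + (0.51)² + (-0.72)² + (0.35)² + (-3.88)² + (0.11)² + (-2.14)² = 27.4237.
Posterior: Inv-Gamma(5.9 + 10/2, 10.7 + 27.4237/2) = Inv-Gamma(10.90, 24.41185).
Posterior α = 10.90.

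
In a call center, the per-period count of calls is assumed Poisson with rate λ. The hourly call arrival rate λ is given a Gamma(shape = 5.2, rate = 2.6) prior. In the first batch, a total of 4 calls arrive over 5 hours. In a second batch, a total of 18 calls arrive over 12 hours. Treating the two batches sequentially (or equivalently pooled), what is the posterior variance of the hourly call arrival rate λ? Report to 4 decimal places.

0.0708

With a Gamma(shape α, rate β) prior, the Poisson likelihood is conjugate: the posterior is Gamma(α + ΣXᵢ, β + n).
After batch 1: Gamma(α+S, β+n) = Gamma(5.2+4, 2.6+5) = Gamma(9.2, 7.6).
After batch 2: Gamma(α+S, β+n) = Gamma(9.2+18, 7.6+12) = Gamma(27.2, 19.6).
Var = α/β² = 27.2/19.6² = 0.0708.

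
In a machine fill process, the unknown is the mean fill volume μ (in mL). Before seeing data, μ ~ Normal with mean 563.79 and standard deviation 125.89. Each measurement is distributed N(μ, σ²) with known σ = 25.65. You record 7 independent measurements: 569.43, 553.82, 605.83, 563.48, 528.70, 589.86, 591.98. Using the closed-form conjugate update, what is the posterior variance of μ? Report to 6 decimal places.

For Normal data with known variance σ², a Normal(μ₀, σ₀²) prior on μ is conjugate. Posterior precision = 1/σ₀² + n/σ²; posterior mean is the precision-weighted average of μ₀ and x̄.
σ₀² = 125.89² = 15848.2921, σ² = 25.65² = 657.9225; σ² + n·σ₀² = 657.9225 + 7·15848.2921 = 111595.9672.
Posterior precision = 1/σ₀² + n/σ² = 1/15848.2921 + 7/657.9225 = (σ² + n·σ₀²)/(σ₀²σ²) = 111595.9672/(15848.2921·657.9225); posterior variance σₙ² = σ₀²σ²/(σ² + n·σ₀²) = 15848.2921·657.9225/111595.9672 = 93.434810.

93.434810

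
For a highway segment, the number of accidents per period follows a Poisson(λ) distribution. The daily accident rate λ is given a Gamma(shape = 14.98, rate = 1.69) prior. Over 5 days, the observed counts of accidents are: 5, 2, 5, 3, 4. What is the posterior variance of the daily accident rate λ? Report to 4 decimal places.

With a Gamma(shape α, rate β) prior, the Poisson likelihood is conjugate: the posterior is Gamma(α + ΣXᵢ, β + n).
Sum of counts S = 19 over n = 5 days.
Posterior: Gamma(α+S, β+n) = Gamma(14.98+19, 1.69+5) = Gamma(33.98, 6.69).
Var = α/β² = 33.98/6.69² = 0.7592.

0.7592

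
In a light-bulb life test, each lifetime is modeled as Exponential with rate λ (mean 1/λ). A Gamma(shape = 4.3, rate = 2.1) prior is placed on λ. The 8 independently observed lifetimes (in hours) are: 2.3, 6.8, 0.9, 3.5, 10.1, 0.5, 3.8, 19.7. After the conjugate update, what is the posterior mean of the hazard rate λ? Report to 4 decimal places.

0.2475

With a Gamma(shape α, rate β) prior on the exponential rate λ, the posterior after n observations with total T = Σxᵢ is Gamma(α+n, β+T).
Sum of observations T = 47.6 hours; n = 8.
Posterior: Gamma(4.3+8, 2.1+47.6) = Gamma(12.3, 49.7).
Posterior mean of λ = α/β = 12.3/49.7 = 0.2475.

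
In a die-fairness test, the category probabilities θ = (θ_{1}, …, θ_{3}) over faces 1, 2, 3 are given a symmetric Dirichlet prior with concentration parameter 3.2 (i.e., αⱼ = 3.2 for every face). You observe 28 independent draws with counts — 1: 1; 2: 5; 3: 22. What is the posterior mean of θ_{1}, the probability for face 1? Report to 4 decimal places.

0.1117

The Dirichlet prior is conjugate to the Multinomial likelihood: each posterior αⱼ = prior αⱼ + observed count nⱼ.
Posterior concentration: (4.2, 8.2, 25.2), total = 37.6.
E[θ_{1}|data] = α_{1}/Σα = 4.2/37.6 = 0.1117.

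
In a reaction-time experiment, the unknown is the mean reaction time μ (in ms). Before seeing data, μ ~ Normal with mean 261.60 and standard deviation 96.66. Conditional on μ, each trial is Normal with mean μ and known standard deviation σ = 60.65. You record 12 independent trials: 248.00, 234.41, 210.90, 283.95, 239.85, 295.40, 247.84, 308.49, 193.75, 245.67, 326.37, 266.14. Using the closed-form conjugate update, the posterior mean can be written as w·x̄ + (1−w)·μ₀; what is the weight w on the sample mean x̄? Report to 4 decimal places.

0.9682

For Normal data with known variance σ², a Normal(μ₀, σ₀²) prior on μ is conjugate. Posterior precision = 1/σ₀² + n/σ²; posterior mean is the precision-weighted average of μ₀ and x̄.
σ₀² = 96.66² = 9343.1556, σ² = 60.65² = 3678.4225. Prior precision 1/σ₀² = 1/9343.1556; data precision n/σ² = 12/3678.4225.
w = (n/σ²)/(1/σ₀² + n/σ²) = n·σ₀²/(σ² + n·σ₀²) = 12·9343.1556/(3678.4225 + 12·9343.1556) = 112117.8672/115796.2897 = 0.9682.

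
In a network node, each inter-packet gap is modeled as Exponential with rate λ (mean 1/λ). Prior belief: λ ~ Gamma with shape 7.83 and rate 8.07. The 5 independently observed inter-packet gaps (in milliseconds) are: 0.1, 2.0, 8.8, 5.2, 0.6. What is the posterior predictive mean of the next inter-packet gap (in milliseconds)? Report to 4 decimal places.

With a Gamma(shape α, rate β) prior on the exponential rate λ, the posterior after n observations with total T = Σxᵢ is Gamma(α+n, β+T).
Sum of observations T = 16.7 milliseconds; n = 5.
Posterior: Gamma(7.83+5, 8.07+16.7) = Gamma(12.83, 24.77).
The predictive distribution for the next observation is Lomax; its mean is β/(α−1) = 24.77/11.83 = 2.0938.

2.0938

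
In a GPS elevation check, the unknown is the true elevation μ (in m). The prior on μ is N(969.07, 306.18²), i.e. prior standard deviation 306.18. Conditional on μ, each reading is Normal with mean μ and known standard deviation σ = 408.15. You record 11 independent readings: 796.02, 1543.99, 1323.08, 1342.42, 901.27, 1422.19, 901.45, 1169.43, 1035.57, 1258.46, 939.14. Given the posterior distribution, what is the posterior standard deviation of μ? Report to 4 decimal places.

114.1841

For Normal data with known variance σ², a Normal(μ₀, σ₀²) prior on μ is conjugate. Posterior precision = 1/σ₀² + n/σ²; posterior mean is the precision-weighted average of μ₀ and x̄.
σ₀² = 306.18² = 93746.1924, σ² = 408.15² = 166586.4225; σ² + n·σ₀² = 166586.4225 + 11·93746.1924 = 1197794.5389.
Posterior precision = 1/σ₀² + n/σ² = 1/93746.1924 + 11/166586.4225 = (σ² + n·σ₀²)/(σ₀²σ²) = 1197794.5389/(93746.1924·166586.4225); posterior variance σₙ² = σ₀²σ²/(σ² + n·σ₀²) = 93746.1924·166586.4225/1197794.5389 = 13037.998010.
Posterior SD = √σₙ² = √(93746.1924·166586.4225/1197794.5389) = 114.1841.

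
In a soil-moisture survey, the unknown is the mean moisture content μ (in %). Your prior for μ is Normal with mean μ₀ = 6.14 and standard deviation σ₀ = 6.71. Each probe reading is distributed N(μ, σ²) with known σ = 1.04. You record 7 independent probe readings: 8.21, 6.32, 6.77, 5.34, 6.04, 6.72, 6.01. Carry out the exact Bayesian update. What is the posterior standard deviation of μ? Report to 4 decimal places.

0.3924

For Normal data with known variance σ², a Normal(μ₀, σ₀²) prior on μ is conjugate. Posterior precision = 1/σ₀² + n/σ²; posterior mean is the precision-weighted average of μ₀ and x̄.
σ₀² = 6.71² = 45.0241, σ² = 1.04² = 1.0816; σ² + n·σ₀² = 1.0816 + 7·45.0241 = 316.2503.
Posterior precision = 1/σ₀² + n/σ² = 1/45.0241 + 7/1.0816 = (σ² + n·σ₀²)/(σ₀²σ²) = 316.2503/(45.0241·1.0816); posterior variance σₙ² = σ₀²σ²/(σ² + n·σ₀²) = 45.0241·1.0816/316.2503 = 0.153986.
Posterior SD = √σₙ² = √(45.0241·1.0816/316.2503) = 0.3924.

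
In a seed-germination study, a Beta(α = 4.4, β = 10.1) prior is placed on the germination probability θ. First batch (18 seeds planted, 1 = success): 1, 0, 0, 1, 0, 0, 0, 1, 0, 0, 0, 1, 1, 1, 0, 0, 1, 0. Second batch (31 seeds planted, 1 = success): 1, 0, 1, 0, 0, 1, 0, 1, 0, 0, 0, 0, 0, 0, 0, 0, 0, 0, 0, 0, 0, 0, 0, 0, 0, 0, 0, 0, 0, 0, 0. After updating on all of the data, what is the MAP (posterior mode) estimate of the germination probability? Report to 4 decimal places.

The Beta prior is conjugate to a Binomial/Bernoulli likelihood; the update adds successes to α and failures to β.
After batch 1: Beta(4.4+7, 10.1+11) = Beta(11.4, 21.1).
After batch 2: Beta(11.4+4, 21.1+27) = Beta(15.4, 48.1).
Mode of Beta(a,b) for a,b>1 is (a−1)/(a+b−2) = 14.4/61.5 = 0.2341.

0.2341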